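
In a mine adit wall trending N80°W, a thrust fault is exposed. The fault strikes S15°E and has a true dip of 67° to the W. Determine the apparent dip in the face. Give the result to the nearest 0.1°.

64.9°

The strike is S15°E and the section trends N80°W; the acute angle between them is β = 65°.
tan α = tan 67° × sin 65° = 2.3559 × 0.9063 = 2.1351
α = arctan(2.1351) = 64.90°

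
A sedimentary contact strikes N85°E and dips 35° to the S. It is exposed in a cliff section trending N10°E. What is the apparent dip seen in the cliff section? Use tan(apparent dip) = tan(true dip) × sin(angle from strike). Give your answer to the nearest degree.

34°

The strike is N85°E and the section trends N10°E; the acute angle between them is β = 75°.
tan(apparent dip) = tan 35° · sin 75° = 0.6763
apparent dip = arctan 0.6763 = 34.07°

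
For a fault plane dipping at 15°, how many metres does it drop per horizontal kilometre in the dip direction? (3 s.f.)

drop per km = 1000 × tan 15° = 1000 × 0.2679

268 m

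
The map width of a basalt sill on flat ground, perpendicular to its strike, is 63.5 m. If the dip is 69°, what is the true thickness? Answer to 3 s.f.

True thickness t = w · sin(dip) = 63.5 × sin 69°
t = 63.5 × 0.9336 = 59.282 m

59.3 m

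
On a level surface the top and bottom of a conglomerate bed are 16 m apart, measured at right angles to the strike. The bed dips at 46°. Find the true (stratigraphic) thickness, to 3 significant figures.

True thickness t = w · sin(dip) = 16 × sin 46°
t = 16 × 0.7193 = 11.509 m

11.5 m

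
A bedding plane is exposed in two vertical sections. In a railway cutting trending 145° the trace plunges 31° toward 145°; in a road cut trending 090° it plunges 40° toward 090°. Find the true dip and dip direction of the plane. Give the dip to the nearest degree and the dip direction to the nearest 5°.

true dip 40°, dip direction 100°

The two traces are lines in the plane: v₁ = (sin 145°·cos 31°, cos 145°·cos 31°, −sin 31°), v₂ = (sin 90°·cos 40°, cos 90°·cos 40°, −sin 40°).
Cross product v₁ × v₂ gives the pole to the plane: n ∝ (0.451, -0.079, 0.538).
Dip δ = arctan(|n_h|/n_z) = arctan(0.458/0.538) = 40.4°.
Dip direction = azimuth of (n_x, n_y) = atan2(0.451, -0.079) = 100°.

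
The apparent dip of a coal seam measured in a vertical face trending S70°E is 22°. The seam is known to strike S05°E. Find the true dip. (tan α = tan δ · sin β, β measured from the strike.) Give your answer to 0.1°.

24.0°

β = acute angle between strike S05°E and section S70°E = 65°.
tan δ = tan α / sin β = tan 22° / sin 65° = 0.4040 / 0.9063 = 0.4458
true dip = arctan 0.4458 = 24.03°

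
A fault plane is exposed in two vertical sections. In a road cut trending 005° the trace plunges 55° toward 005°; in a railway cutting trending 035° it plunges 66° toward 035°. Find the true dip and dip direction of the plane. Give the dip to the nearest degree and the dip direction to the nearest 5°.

true dip 68°, dip direction 060°

The two traces are lines in the plane: v₁ = (sin 5°·cos 55°, cos 5°·cos 55°, −sin 55°), v₂ = (sin 35°·cos 66°, cos 35°·cos 66°, −sin 66°).
The plane normal is n = v₁ × v₂ ∝ (0.249, 0.145, 0.117).
True dip = arccos(n_z / |n|) = arccos(0.3749) = 68.0°.
Dip direction = atan2(0.249, 0.145) = 60° (azimuth of n's horizontal projection).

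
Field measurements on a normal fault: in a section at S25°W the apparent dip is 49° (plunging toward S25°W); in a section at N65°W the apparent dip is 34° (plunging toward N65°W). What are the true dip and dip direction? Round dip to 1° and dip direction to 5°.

Represent each trace as a vector plunging at its apparent dip toward its trend (east-north-up frame): v₁ = (-0.277, -0.595, -0.755), v₂ = (-0.751, 0.350, -0.559).
Cross product v₁ × v₂ gives the pole to the plane: n ∝ (-0.597, -0.412, 0.544).
tan δ = √(n_x²+n_y²)/n_z = 0.725/0.544, so δ = 53.1°.
The horizontal component of n points toward azimuth atan2(n_x, n_y) = 235°, the dip direction.

true dip 53°, dip direction 235°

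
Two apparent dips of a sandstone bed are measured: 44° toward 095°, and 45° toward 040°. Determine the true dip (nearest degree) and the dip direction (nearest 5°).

The two traces are lines in the plane: v₁ = (sin 95°·cos 44°, cos 95°·cos 44°, −sin 44°), v₂ = (sin 40°·cos 45°, cos 40°·cos 45°, −sin 45°).
n = v₁ × v₂ = (0.421, 0.191, 0.417) (taken with n_z > 0).
tan δ = √(n_x²+n_y²)/n_z = 0.462/0.417, so δ = 47.9°.
The horizontal component of n points toward azimuth atan2(n_x, n_y) = 66°, the dip direction.

true dip 48°, dip direction 065°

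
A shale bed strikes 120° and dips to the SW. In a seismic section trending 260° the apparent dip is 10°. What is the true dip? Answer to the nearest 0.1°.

15.3°

The section is 40° from the strike.
tan(true dip) = tan 10° / sin 40° = 0.2743
true dip = arctan 0.2743 = 15.34°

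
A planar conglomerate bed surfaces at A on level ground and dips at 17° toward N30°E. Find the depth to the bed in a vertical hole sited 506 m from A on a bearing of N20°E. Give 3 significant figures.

The hole lies 10° from the dip direction, so the down-dip offset is 506 × cos 10° = 498.31 m.
Depth = down-dip offset × tan(dip) = 498.31 × tan 17° = 498.31 × 0.3057
Depth = 152.35 m

152 m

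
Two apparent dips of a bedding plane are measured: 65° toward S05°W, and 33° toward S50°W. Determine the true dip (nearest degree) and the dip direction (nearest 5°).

true dip 68°, dip direction 155°

Represent each trace as a vector plunging at its apparent dip toward its trend (east-north-up frame): v₁ = (-0.037, -0.421, -0.906), v₂ = (-0.642, -0.539, -0.545).
The plane normal is n = v₁ × v₂ ∝ (0.259, -0.562, 0.251).
Dip δ = arctan(|n_h|/n_z) = arctan(0.619/0.251) = 68.0°.
Dip direction = azimuth of (n_x, n_y) = atan2(0.259, -0.562) = 155°.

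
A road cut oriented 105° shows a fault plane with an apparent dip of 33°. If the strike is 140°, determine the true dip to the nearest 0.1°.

48.5°

β = acute angle between strike 140° and section 105° = 35°.
tan δ = tan α / sin β = tan 33° / sin 35° = 0.6494 / 0.5736 = 1.1322
true dip = arctan 1.1322 = 48.55°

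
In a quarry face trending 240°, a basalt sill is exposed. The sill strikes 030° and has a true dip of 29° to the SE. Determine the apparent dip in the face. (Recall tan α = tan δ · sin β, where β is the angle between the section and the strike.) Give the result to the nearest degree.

15°

The section lies 30° from the strike.
tan(apparent dip) = tan 29° · sin 30° = 0.2772
α = arctan(0.2772) = 15.49°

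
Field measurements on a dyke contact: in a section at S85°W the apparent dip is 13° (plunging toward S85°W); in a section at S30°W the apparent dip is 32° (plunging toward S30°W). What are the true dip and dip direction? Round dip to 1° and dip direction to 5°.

Represent each trace as a vector plunging at its apparent dip toward its trend (east-north-up frame): v₁ = (-0.971, -0.085, -0.225), v₂ = (-0.424, -0.734, -0.530).
The plane normal is n = v₁ × v₂ ∝ (-0.120, -0.419, 0.677).
Dip δ = arctan(|n_h|/n_z) = arctan(0.436/0.677) = 32.8°.
Dip direction = azimuth of (n_x, n_y) = atan2(-0.120, -0.419) = 196°.

true dip 33°, dip direction 195°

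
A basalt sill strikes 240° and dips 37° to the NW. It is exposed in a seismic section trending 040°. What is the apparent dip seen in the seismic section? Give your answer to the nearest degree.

Angle between strike (240°) and section (040°): β = 20°.
tan(apparent dip) = tan 37° · sin 20° = 0.2577
α = arctan(0.2577) = 14.45°

14°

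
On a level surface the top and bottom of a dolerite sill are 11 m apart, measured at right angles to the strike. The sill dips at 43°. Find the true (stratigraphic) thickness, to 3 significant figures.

True thickness t = w · sin(dip) = 11 × sin 43°
t = 11 × 0.6820 = 7.502 m

7.50 m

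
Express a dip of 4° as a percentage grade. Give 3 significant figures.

grade % = 100 × tan 4° = 100 × 0.0699

6.99%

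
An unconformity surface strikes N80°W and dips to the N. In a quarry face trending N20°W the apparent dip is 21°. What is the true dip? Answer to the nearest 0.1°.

23.9°

The section is 60° from the strike.
tan δ = tan α / sin β = tan 21° / sin 60° = 0.3839 / 0.8660 = 0.4432
δ = arctan(0.4432) = 23.91°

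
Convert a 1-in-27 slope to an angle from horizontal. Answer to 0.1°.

2.1°

tan θ = 1/27 = 0.0370
θ = arctan(0.0370) = 2.12°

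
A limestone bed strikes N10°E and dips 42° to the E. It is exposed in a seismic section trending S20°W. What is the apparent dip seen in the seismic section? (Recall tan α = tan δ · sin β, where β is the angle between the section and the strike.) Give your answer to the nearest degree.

9°

Angle between strike (N10°E) and section (S20°W): β = 10°.
tan α = tan 42° × sin 10° = 0.9004 × 0.1736 = 0.1564
apparent dip = arctan 0.1564 = 8.89°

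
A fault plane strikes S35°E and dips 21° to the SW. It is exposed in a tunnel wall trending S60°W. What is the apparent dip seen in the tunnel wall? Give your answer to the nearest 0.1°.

The strike is S35°E and the section trends S60°W; the acute angle between them is β = 85°.
tan α = tan 21° × sin 85° = 0.3839 × 0.9962 = 0.3824
α = arctan(0.3824) = 20.93°

20.9°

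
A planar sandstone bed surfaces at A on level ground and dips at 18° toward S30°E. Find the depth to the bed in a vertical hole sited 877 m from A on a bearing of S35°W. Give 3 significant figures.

The hole lies 65° from the dip direction, so the down-dip offset is 877 × cos 65° = 370.64 m.
Depth = down-dip offset × tan(dip) = 370.64 × tan 18° = 370.64 × 0.3249
Depth = 120.43 m

120 m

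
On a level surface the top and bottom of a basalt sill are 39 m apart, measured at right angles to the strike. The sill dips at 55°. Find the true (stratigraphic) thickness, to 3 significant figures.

True thickness t = w · sin(dip) = 39 × sin 55°
t = 39 × 0.8192 = 31.947 m

31.9 m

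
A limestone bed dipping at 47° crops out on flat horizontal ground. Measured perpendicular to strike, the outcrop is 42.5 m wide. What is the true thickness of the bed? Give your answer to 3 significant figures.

31.1 m

True thickness t = w · sin(dip) = 42.5 × sin 47°
t = 42.5 × 0.7314 = 31.083 m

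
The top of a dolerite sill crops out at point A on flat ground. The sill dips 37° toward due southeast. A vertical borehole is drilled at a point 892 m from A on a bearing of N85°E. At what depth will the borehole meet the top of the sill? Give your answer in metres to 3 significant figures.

432 m

The hole lies 50° from the dip direction, so the down-dip offset is 892 × cos 50° = 573.37 m.
Depth = down-dip offset × tan(dip) = 573.37 × tan 37° = 573.37 × 0.7536
Depth = 432.06 m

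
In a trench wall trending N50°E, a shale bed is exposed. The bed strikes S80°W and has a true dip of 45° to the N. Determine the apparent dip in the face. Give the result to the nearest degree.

Angle between strike (S80°W) and section (N50°E): β = 30°.
tan(apparent dip) = tan 45° · sin 30° = 0.5000
apparent dip = arctan 0.5000 = 26.57°

27°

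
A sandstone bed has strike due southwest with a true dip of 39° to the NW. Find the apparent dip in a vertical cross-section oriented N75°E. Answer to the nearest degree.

The section lies 30° from the strike.
tan α = tan 39° × sin 30° = 0.8098 × 0.5000 = 0.4049
apparent dip = arctan 0.4049 = 22.04°

22°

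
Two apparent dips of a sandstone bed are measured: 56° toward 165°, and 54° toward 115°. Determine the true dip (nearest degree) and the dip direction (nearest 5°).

true dip 58°, dip direction 145°

Each apparent-dip line lies in the plane. As unit vectors (x east, y north, z up), v₁ plunges 56°→165° and v₂ plunges 54°→115°.
Cross product v₁ × v₂ gives the pole to the plane: n ∝ (0.231, -0.325, 0.252).
True dip = arccos(n_z / |n|) = arccos(0.5343) = 57.7°.
The horizontal component of n points toward azimuth atan2(n_x, n_y) = 145°, the dip direction.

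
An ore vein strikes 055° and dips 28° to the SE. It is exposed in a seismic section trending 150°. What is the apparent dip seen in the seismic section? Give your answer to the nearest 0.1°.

The section lies 85° from the strike.
tan(apparent dip) = tan 28° · sin 85° = 0.5297
apparent dip = arctan 0.5297 = 27.91°

27.9°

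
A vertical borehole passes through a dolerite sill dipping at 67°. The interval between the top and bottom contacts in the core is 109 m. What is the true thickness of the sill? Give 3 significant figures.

True thickness t = h · cos(dip) = 109 × cos 67°
t = 109 × 0.3907 = 42.590 m

42.6 m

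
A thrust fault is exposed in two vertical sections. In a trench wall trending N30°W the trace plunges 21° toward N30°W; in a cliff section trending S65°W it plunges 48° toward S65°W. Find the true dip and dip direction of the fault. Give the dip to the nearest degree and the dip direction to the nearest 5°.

true dip 49°, dip direction 260°

Represent each trace as a vector plunging at its apparent dip toward its trend (east-north-up frame): v₁ = (-0.467, 0.809, -0.358), v₂ = (-0.606, -0.283, -0.743).
The plane normal is n = v₁ × v₂ ∝ (-0.702, -0.130, 0.622).
True dip = arccos(n_z / |n|) = arccos(0.6570) = 48.9°.
Dip direction = azimuth of (n_x, n_y) = atan2(-0.702, -0.130) = 260°.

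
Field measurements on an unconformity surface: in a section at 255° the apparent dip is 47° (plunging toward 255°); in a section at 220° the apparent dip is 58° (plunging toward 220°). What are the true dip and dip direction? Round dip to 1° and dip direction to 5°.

The two traces are lines in the plane: v₁ = (sin 255°·cos 47°, cos 255°·cos 47°, −sin 47°), v₂ = (sin 220°·cos 58°, cos 220°·cos 58°, −sin 58°).
Cross product v₁ × v₂ gives the pole to the plane: n ∝ (-0.147, -0.310, 0.207).
Dip δ = arctan(|n_h|/n_z) = arctan(0.343/0.207) = 58.8°.
Dip direction = azimuth of (n_x, n_y) = atan2(-0.147, -0.310) = 205°.

true dip 59°, dip direction 205°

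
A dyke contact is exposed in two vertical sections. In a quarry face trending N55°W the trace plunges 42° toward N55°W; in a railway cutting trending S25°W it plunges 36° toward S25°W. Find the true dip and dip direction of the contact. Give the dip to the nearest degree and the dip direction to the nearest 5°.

true dip 52°, dip direction 260°

Each apparent-dip line lies in the plane. As unit vectors (x east, y north, z up), v₁ plunges 42°→N55°W and v₂ plunges 36°→S25°W.
The plane normal is n = v₁ × v₂ ∝ (-0.741, -0.129, 0.592).
tan δ = √(n_x²+n_y²)/n_z = 0.752/0.592, so δ = 51.8°.
The horizontal component of n points toward azimuth atan2(n_x, n_y) = 260°, the dip direction.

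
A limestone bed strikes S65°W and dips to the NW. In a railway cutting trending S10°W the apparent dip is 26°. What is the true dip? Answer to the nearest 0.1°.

The section is 55° from the strike.
tan(true dip) = tan 26° / sin 55° = 0.5954
δ = arctan(0.5954) = 30.77°

30.8°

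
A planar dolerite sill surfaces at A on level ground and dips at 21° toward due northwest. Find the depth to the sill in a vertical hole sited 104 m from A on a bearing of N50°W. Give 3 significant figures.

39.8 m

The hole lies 5° from the dip direction, so the down-dip offset is 104 × cos 5° = 103.60 m.
Depth = down-dip offset × tan(dip) = 103.60 × tan 21° = 103.60 × 0.3839
Depth = 39.77 m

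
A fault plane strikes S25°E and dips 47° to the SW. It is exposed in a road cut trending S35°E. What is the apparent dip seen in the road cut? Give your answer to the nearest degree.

Angle between strike (S25°E) and section (S35°E): β = 10°.
tan α = tan 47° × sin 10° = 1.0724 × 0.1736 = 0.1862
α = arctan(0.1862) = 10.55°

11°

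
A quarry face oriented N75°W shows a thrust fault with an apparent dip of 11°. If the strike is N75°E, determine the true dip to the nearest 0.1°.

β = acute angle between strike N75°E and section N75°W = 30°.
tan(true dip) = tan 11° / sin 30° = 0.3888
true dip = arctan 0.3888 = 21.24°

21.2°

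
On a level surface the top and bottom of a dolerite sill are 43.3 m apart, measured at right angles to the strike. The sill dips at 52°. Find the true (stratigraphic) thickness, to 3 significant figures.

True thickness t = w · sin(dip) = 43.3 × sin 52°
t = 43.3 × 0.7880 = 34.121 m

34.1 m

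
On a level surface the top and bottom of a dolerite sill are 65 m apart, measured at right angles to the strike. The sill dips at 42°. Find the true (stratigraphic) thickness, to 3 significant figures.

43.5 m

True thickness t = w · sin(dip) = 65 × sin 42°
t = 65 × 0.6691 = 43.493 m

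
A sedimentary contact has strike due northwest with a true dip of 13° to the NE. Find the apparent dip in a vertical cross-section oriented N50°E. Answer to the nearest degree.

The strike is due northwest and the section trends N50°E; the acute angle between them is β = 85°.
tan(apparent dip) = tan 13° · sin 85° = 0.2300
α = arctan(0.2300) = 12.95°

13°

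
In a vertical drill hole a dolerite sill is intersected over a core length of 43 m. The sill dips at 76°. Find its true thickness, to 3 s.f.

10.4 m

True thickness t = h · cos(dip) = 43 × cos 76°
t = 43 × 0.2419 = 10.403 m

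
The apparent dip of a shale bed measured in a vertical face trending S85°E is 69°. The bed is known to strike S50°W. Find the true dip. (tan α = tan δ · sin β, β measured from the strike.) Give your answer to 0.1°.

74.8°

The section is 45° from the strike.
tan(true dip) = tan 69° / sin 45° = 3.6842
δ = arctan(3.6842) = 74.81°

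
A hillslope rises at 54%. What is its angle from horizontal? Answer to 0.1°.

28.4°

tan θ = 54/100 = 0.5400
θ = arctan(0.5400) = 28.37°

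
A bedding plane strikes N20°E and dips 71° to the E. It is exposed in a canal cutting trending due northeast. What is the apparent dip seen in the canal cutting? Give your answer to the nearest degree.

Angle between strike (N20°E) and section (due northeast): β = 25°.
tan α = tan 71° × sin 25° = 2.9042 × 0.4226 = 1.2274
α = arctan(1.2274) = 50.83°

51°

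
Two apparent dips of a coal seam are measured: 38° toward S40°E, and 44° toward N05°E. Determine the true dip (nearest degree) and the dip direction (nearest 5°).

true dip 66°, dip direction 070°

The two traces are lines in the plane: v₁ = (sin 140°·cos 38°, cos 140°·cos 38°, −sin 38°), v₂ = (sin 5°·cos 44°, cos 5°·cos 44°, −sin 44°).
n = v₁ × v₂ = (0.861, 0.313, 0.401) (taken with n_z > 0).
tan δ = √(n_x²+n_y²)/n_z = 0.916/0.401, so δ = 66.4°.
Dip direction = atan2(0.861, 0.313) = 70° (azimuth of n's horizontal projection).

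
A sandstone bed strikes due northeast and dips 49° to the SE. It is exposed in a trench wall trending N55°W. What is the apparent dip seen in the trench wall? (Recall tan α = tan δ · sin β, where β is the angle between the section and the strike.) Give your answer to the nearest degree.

The section lies 80° from the strike.
tan α = tan 49° × sin 80° = 1.1504 × 0.9848 = 1.1329
α = arctan(1.1329) = 48.57°

49°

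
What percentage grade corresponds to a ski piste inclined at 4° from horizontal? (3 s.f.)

grade % = 100 × tan 4° = 100 × 0.0699

6.99%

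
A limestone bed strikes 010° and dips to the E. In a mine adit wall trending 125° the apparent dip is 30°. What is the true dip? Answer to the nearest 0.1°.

β = acute angle between strike 010° and section 125° = 65°.
tan δ = tan α / sin β = tan 30° / sin 65° = 0.5774 / 0.9063 = 0.6370
true dip = arctan 0.6370 = 32.50°

32.5°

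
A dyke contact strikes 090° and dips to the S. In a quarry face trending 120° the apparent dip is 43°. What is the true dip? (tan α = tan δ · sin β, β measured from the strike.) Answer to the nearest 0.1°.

61.8°

β = acute angle between strike 090° and section 120° = 30°.
tan(true dip) = tan 43° / sin 30° = 1.8650
true dip = arctan 1.8650 = 61.80°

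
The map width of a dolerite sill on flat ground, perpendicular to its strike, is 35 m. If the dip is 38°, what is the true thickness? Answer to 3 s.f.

True thickness t = w · sin(dip) = 35 × sin 38°
t = 35 × 0.6157 = 21.548 m

21.5 m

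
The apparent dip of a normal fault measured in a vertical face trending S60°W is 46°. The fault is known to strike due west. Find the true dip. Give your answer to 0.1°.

The section is 30° from the strike.
tan δ = tan α / sin β = tan 46° / sin 30° = 1.0355 / 0.5000 = 2.0711
true dip = arctan 2.0711 = 64.23°

64.2°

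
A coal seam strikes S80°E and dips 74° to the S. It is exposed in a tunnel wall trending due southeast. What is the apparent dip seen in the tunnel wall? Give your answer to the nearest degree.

Angle between strike (S80°E) and section (due southeast): β = 35°.
tan(apparent dip) = tan 74° · sin 35° = 2.0003
apparent dip = arctan 2.0003 = 63.44°

63°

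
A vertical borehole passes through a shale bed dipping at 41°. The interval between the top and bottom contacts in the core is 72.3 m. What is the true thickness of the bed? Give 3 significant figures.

54.6 m

True thickness t = h · cos(dip) = 72.3 × cos 41°
t = 72.3 × 0.7547 = 54.566 m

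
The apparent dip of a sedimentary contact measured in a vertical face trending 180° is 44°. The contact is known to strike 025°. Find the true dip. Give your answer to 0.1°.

The section is 25° from the strike.
tan δ = tan α / sin β = tan 44° / sin 25° = 0.9657 / 0.4226 = 2.2850
true dip = arctan 2.2850 = 66.36°

66.4°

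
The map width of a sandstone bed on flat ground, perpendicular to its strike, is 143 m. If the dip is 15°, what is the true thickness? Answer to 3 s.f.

37.0 m

True thickness t = w · sin(dip) = 143 × sin 15°
t = 143 × 0.2588 = 37.011 m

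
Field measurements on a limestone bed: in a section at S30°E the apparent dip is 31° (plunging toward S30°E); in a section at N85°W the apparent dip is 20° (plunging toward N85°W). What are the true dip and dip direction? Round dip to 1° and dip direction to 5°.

true dip 46°, dip direction 205°

Each apparent-dip line lies in the plane. As unit vectors (x east, y north, z up), v₁ plunges 31°→S30°E and v₂ plunges 20°→N85°W.
The plane normal is n = v₁ × v₂ ∝ (-0.296, -0.629, 0.660).
True dip = arccos(n_z / |n|) = arccos(0.6885) = 46.5°.
Dip direction = azimuth of (n_x, n_y) = atan2(-0.296, -0.629) = 205°.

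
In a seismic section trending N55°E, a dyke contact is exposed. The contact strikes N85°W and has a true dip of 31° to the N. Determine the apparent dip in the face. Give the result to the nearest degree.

The strike is N85°W and the section trends N55°E; the acute angle between them is β = 40°.
tan(apparent dip) = tan 31° · sin 40° = 0.3862
α = arctan(0.3862) = 21.12°

21°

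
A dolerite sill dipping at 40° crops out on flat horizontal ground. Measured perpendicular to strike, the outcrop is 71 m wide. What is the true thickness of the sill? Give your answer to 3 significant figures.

45.6 m

True thickness t = w · sin(dip) = 71 × sin 40°
t = 71 × 0.6428 = 45.638 m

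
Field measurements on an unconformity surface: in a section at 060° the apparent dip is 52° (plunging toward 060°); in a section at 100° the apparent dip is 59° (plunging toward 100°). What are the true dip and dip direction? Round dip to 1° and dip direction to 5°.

The two traces are lines in the plane: v₁ = (sin 60°·cos 52°, cos 60°·cos 52°, −sin 52°), v₂ = (sin 100°·cos 59°, cos 100°·cos 59°, −sin 59°).
The plane normal is n = v₁ × v₂ ∝ (0.334, -0.057, 0.204).
tan δ = √(n_x²+n_y²)/n_z = 0.339/0.204, so δ = 59.0°.
The horizontal component of n points toward azimuth atan2(n_x, n_y) = 100°, the dip direction.

true dip 59°, dip direction 100°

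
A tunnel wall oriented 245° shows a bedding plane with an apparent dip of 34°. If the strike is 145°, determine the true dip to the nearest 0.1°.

The section is 80° from the strike.
tan(true dip) = tan 34° / sin 80° = 0.6849
true dip = arctan 0.6849 = 34.41°

34.4°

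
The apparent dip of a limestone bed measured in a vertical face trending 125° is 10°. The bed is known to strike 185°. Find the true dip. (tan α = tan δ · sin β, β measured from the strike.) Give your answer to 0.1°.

The section is 60° from the strike.
tan(true dip) = tan 10° / sin 60° = 0.2036
δ = arctan(0.2036) = 11.51°

11.5°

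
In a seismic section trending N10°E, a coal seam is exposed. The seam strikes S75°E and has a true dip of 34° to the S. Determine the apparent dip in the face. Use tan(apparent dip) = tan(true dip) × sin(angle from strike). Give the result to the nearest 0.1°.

33.9°

The section lies 85° from the strike.
tan α = tan 34° × sin 85° = 0.6745 × 0.9962 = 0.6719
apparent dip = arctan 0.6719 = 33.90°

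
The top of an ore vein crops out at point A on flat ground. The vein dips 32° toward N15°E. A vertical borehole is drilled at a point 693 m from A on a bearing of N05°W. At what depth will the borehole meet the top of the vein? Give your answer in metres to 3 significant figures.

The hole lies 20° from the dip direction, so the down-dip offset is 693 × cos 20° = 651.21 m.
Depth = down-dip offset × tan(dip) = 651.21 × tan 32° = 651.21 × 0.6249
Depth = 406.92 m

407 m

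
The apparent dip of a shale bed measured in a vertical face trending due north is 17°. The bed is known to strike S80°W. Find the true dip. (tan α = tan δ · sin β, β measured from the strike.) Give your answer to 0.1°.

17.2°

The section is 80° from the strike.
tan(true dip) = tan 17° / sin 80° = 0.3104
true dip = arctan 0.3104 = 17.25°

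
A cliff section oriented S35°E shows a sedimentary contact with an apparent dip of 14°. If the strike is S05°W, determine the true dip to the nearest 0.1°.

β = acute angle between strike S05°W and section S35°E = 40°.
tan(true dip) = tan 14° / sin 40° = 0.3879
true dip = arctan 0.3879 = 21.20°

21.2°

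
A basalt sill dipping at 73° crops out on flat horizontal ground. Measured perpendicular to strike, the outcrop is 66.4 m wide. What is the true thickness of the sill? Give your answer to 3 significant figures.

63.5 m

True thickness t = w · sin(dip) = 66.4 × sin 73°
t = 66.4 × 0.9563 = 63.499 m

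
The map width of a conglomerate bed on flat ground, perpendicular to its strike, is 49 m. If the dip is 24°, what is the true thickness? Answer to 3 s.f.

True thickness t = w · sin(dip) = 49 × sin 24°
t = 49 × 0.4067 = 19.930 m

19.9 m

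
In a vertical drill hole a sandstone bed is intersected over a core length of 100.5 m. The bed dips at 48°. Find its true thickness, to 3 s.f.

67.2 m

True thickness t = h · cos(dip) = 100.5 × cos 48°
t = 100.5 × 0.6691 = 67.248 m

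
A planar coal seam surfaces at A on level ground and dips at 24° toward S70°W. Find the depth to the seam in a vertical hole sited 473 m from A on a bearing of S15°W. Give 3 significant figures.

121 m

The hole lies 55° from the dip direction, so the down-dip offset is 473 × cos 55° = 271.30 m.
Depth = down-dip offset × tan(dip) = 271.30 × tan 24° = 271.30 × 0.4452
Depth = 120.79 m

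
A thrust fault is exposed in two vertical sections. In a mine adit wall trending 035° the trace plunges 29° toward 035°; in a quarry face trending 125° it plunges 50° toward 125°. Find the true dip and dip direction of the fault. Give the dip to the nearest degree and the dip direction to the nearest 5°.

true dip 53°, dip direction 100°

Represent each trace as a vector plunging at its apparent dip toward its trend (east-north-up frame): v₁ = (0.502, 0.716, -0.485), v₂ = (0.527, -0.369, -0.766).
n = v₁ × v₂ = (0.728, -0.129, 0.562) (taken with n_z > 0).
Dip δ = arctan(|n_h|/n_z) = arctan(0.739/0.562) = 52.7°.
Dip direction = atan2(0.728, -0.129) = 100° (azimuth of n's horizontal projection).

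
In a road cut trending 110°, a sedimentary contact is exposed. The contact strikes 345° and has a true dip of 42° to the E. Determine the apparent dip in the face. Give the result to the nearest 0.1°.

36.4°

The strike is 345° and the section trends 110°; the acute angle between them is β = 55°.
tan(apparent dip) = tan 42° · sin 55° = 0.7376
apparent dip = arctan 0.7376 = 36.41°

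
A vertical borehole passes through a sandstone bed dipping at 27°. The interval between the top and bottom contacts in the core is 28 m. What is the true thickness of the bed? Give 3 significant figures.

True thickness t = h · cos(dip) = 28 × cos 27°
t = 28 × 0.8910 = 24.948 m

24.9 m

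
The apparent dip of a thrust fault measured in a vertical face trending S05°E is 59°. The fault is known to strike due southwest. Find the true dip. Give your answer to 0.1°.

65.3°

β = acute angle between strike due southwest and section S05°E = 50°.
tan(true dip) = tan 59° / sin 50° = 2.1726
δ = arctan(2.1726) = 65.28°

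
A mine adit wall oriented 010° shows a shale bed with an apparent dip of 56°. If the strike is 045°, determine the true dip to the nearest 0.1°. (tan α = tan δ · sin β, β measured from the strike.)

The section is 35° from the strike.
tan δ = tan α / sin β = tan 56° / sin 35° = 1.4826 / 0.5736 = 2.5848
δ = arctan(2.5848) = 68.85°

68.8°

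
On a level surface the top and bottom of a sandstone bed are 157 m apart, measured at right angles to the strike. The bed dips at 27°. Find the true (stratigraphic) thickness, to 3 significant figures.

True thickness t = w · sin(dip) = 157 × sin 27°
t = 157 × 0.4540 = 71.277 m

71.3 m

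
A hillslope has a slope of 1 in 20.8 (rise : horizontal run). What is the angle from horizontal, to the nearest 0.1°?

2.8°

tan θ = 1/20.8 = 0.0481
θ = arctan(0.0481) = 2.75°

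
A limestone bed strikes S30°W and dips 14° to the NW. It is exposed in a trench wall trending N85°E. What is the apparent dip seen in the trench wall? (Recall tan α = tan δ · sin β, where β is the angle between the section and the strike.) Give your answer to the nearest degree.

The strike is S30°W and the section trends N85°E; the acute angle between them is β = 55°.
tan α = tan 14° × sin 55° = 0.2493 × 0.8192 = 0.2042
apparent dip = arctan 0.2042 = 11.54°

12°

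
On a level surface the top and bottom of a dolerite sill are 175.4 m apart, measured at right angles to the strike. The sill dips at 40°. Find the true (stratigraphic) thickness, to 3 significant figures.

113 m

True thickness t = w · sin(dip) = 175.4 × sin 40°
t = 175.4 × 0.6428 = 112.745 m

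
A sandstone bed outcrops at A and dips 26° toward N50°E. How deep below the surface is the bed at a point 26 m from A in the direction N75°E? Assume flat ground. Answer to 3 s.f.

11.5 m

The hole lies 25° from the dip direction, so the down-dip offset is 26 × cos 25° = 23.56 m.
Depth = down-dip offset × tan(dip) = 23.56 × tan 26° = 23.56 × 0.4877
Depth = 11.49 m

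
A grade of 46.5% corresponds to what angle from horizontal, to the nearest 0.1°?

24.9°

tan θ = 46.5/100 = 0.4650
θ = arctan(0.4650) = 24.94°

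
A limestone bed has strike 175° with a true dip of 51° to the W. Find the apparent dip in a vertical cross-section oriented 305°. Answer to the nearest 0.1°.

43.4°

The section lies 50° from the strike.
tan(apparent dip) = tan 51° · sin 50° = 0.9460
apparent dip = arctan 0.9460 = 43.41°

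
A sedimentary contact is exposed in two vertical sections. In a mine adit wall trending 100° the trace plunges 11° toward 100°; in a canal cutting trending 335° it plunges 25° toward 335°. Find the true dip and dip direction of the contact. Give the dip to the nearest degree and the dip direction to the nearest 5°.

true dip 36°, dip direction 025°

Each apparent-dip line lies in the plane. As unit vectors (x east, y north, z up), v₁ plunges 11°→100° and v₂ plunges 25°→335°.
The plane normal is n = v₁ × v₂ ∝ (0.229, 0.482, 0.729).
Dip δ = arctan(|n_h|/n_z) = arctan(0.533/0.729) = 36.2°.
Dip direction = azimuth of (n_x, n_y) = atan2(0.229, 0.482) = 25°.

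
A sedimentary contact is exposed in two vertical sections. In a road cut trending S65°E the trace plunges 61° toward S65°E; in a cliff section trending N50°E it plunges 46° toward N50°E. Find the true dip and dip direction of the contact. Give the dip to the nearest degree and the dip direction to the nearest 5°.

Each apparent-dip line lies in the plane. As unit vectors (x east, y north, z up), v₁ plunges 61°→S65°E and v₂ plunges 46°→N50°E.
The plane normal is n = v₁ × v₂ ∝ (0.538, -0.149, 0.305).
Dip δ = arctan(|n_h|/n_z) = arctan(0.558/0.305) = 61.3°.
Dip direction = azimuth of (n_x, n_y) = atan2(0.538, -0.149) = 106°.

true dip 61°, dip direction 105°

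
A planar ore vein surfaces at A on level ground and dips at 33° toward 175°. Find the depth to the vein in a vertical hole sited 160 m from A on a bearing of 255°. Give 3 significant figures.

The hole lies 80° from the dip direction, so the down-dip offset is 160 × cos 80° = 27.78 m.
Depth = down-dip offset × tan(dip) = 27.78 × tan 33° = 27.78 × 0.6494
Depth = 18.04 m

18.0 m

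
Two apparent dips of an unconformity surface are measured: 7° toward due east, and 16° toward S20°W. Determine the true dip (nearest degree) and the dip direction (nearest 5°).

Represent each trace as a vector plunging at its apparent dip toward its trend (east-north-up frame): v₁ = (0.993, 0.000, -0.122), v₂ = (-0.329, -0.903, -0.276).
n = v₁ × v₂ = (0.110, -0.314, 0.897) (taken with n_z > 0).
tan δ = √(n_x²+n_y²)/n_z = 0.332/0.897, so δ = 20.3°.
Dip direction = azimuth of (n_x, n_y) = atan2(0.110, -0.314) = 161°.

true dip 20°, dip direction 160°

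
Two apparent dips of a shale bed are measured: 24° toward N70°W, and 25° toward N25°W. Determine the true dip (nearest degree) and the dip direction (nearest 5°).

Each apparent-dip line lies in the plane. As unit vectors (x east, y north, z up), v₁ plunges 24°→N70°W and v₂ plunges 25°→N25°W.
n = v₁ × v₂ = (-0.202, 0.207, 0.585) (taken with n_z > 0).
Dip δ = arctan(|n_h|/n_z) = arctan(0.289/0.585) = 26.3°.
The horizontal component of n points toward azimuth atan2(n_x, n_y) = 316°, the dip direction.

true dip 26°, dip direction 315°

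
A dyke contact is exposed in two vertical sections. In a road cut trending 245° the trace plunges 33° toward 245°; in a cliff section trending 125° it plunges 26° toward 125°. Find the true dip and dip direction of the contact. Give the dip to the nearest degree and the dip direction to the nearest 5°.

true dip 49°, dip direction 190°

The two traces are lines in the plane: v₁ = (sin 245°·cos 33°, cos 245°·cos 33°, −sin 33°), v₂ = (sin 125°·cos 26°, cos 125°·cos 26°, −sin 26°).
The plane normal is n = v₁ × v₂ ∝ (-0.125, -0.734, 0.653).
tan δ = √(n_x²+n_y²)/n_z = 0.745/0.653, so δ = 48.8°.
Dip direction = atan2(-0.125, -0.734) = 190° (azimuth of n's horizontal projection).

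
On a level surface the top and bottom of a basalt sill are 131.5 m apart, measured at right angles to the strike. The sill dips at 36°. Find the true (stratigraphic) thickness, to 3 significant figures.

77.3 m

True thickness t = w · sin(dip) = 131.5 × sin 36°
t = 131.5 × 0.5878 = 77.294 m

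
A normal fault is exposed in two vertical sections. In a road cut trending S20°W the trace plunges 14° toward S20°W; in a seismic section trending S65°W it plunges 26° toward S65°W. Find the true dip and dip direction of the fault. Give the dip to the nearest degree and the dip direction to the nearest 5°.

Each apparent-dip line lies in the plane. As unit vectors (x east, y north, z up), v₁ plunges 14°→S20°W and v₂ plunges 26°→S65°W.
Cross product v₁ × v₂ gives the pole to the plane: n ∝ (-0.308, -0.052, 0.617).
Dip δ = arctan(|n_h|/n_z) = arctan(0.312/0.617) = 26.8°.
Dip direction = azimuth of (n_x, n_y) = atan2(-0.308, -0.052) = 260°.

true dip 27°, dip direction 260°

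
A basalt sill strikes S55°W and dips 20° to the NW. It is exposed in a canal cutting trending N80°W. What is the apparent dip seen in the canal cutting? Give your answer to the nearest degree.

The strike is S55°W and the section trends N80°W; the acute angle between them is β = 45°.
tan(apparent dip) = tan 20° · sin 45° = 0.2574
apparent dip = arctan 0.2574 = 14.43°

14°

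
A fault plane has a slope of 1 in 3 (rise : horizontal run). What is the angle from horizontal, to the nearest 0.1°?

18.4°

tan θ = 1/3 = 0.3333
θ = arctan(0.3333) = 18.43°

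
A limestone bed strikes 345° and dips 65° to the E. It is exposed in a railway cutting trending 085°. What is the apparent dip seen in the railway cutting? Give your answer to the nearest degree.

65°

The section lies 80° from the strike.
tan(apparent dip) = tan 65° · sin 80° = 2.1119
apparent dip = arctan 2.1119 = 64.66°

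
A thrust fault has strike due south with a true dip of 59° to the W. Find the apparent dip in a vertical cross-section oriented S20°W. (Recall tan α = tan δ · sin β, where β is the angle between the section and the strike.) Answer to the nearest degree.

The section lies 20° from the strike.
tan(apparent dip) = tan 59° · sin 20° = 0.5692
apparent dip = arctan 0.5692 = 29.65°

30°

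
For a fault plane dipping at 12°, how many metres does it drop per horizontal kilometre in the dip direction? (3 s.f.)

213 m

drop per km = 1000 × tan 12° = 1000 × 0.2126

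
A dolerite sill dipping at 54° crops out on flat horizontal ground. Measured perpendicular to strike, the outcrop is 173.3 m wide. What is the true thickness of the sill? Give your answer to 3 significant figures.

True thickness t = w · sin(dip) = 173.3 × sin 54°
t = 173.3 × 0.8090 = 140.203 m

140 m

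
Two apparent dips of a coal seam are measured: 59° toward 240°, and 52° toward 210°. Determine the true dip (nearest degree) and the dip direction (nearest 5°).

Represent each trace as a vector plunging at its apparent dip toward its trend (east-north-up frame): v₁ = (-0.446, -0.258, -0.857), v₂ = (-0.308, -0.533, -0.788).
n = v₁ × v₂ = (-0.254, -0.088, 0.159) (taken with n_z > 0).
tan δ = √(n_x²+n_y²)/n_z = 0.269/0.159, so δ = 59.5°.
Dip direction = azimuth of (n_x, n_y) = atan2(-0.254, -0.088) = 251°.

true dip 59°, dip direction 250°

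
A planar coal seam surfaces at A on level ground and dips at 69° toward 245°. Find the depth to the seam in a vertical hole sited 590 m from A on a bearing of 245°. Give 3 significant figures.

1540 m

The hole is directly down-dip from the outcrop, so the down-dip offset is 590 m.
Depth = down-dip offset × tan(dip) = 590.00 × tan 69° = 590.00 × 2.6051
Depth = 1537.00 m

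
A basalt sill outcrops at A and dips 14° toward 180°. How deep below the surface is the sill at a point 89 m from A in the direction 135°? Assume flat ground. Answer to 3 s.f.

The hole lies 45° from the dip direction, so the down-dip offset is 89 × cos 45° = 62.93 m.
Depth = down-dip offset × tan(dip) = 62.93 × tan 14° = 62.93 × 0.2493
Depth = 15.69 m

15.7 m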